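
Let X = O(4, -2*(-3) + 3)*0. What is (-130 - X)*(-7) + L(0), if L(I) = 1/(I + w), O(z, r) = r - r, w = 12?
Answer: 10921/12 ≈ 910.08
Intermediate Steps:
O(z, r) = 0
L(I) = 1/(12 + I) (L(I) = 1/(I + 12) = 1/(12 + I))
X = 0 (X = 0*0 = 0)
(-130 - X)*(-7) + L(0) = (-130 - 1*0)*(-7) + 1/(12 + 0) = (-130 + 0)*(-7) + 1/12 = -130*(-7) + 1/12 = 910 + 1/12 = 10921/12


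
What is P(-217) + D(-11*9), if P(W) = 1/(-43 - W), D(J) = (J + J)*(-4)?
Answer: 137809/174 ≈ 792.01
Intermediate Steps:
D(J) = -8*J (D(J) = (2*J)*(-4) = -8*J)
P(-217) + D(-11*9) = -1/(43 - 217) - (-88)*9 = -1/(-174) - 8*(-99) = -1*(-1/174) + 792 = 1/174 + 792 = 137809/174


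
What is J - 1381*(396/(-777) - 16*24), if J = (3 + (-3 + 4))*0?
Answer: 137531028/259 ≈ 5.3101e+5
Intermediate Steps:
J = 0 (J = (3 + 1)*0 = 4*0 = 0)
J - 1381*(396/(-777) - 16*24) = 0 - 1381*(396/(-777) - 16*24) = 0 - 1381*(396*(-1/777) - 384) = 0 - 1381*(-132/259 - 384) = 0 - 1381*(-99588/259) = 0 + 137531028/259 = 137531028/259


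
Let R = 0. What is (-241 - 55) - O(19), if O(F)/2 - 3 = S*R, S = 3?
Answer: -302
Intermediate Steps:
O(F) = 6 (O(F) = 6 + 2*(3*0) = 6 + 2*0 = 6 + 0 = 6)
(-241 - 55) - O(19) = (-241 - 55) - 1*6 = -296 - 6 = -302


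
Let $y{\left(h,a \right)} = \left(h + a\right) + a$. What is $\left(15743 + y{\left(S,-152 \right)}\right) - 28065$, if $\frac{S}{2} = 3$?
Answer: $-12620$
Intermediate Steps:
$S = 6$ ($S = 2 \cdot 3 = 6$)
$y{\left(h,a \right)} = h + 2 a$ ($y{\left(h,a \right)} = \left(a + h\right) + a = h + 2 a$)
$\left(15743 + y{\left(S,-152 \right)}\right) - 28065 = \left(15743 + \left(6 + 2 \left(-152\right)\right)\right) - 28065 = \left(15743 + \left(6 - 304\right)\right) - 28065 = \left(15743 - 298\right) - 28065 = 15445 - 28065 = -12620$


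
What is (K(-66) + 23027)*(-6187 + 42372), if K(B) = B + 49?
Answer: 832616850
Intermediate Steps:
K(B) = 49 + B
(K(-66) + 23027)*(-6187 + 42372) = ((49 - 66) + 23027)*(-6187 + 42372) = (-17 + 23027)*36185 = 23010*36185 = 832616850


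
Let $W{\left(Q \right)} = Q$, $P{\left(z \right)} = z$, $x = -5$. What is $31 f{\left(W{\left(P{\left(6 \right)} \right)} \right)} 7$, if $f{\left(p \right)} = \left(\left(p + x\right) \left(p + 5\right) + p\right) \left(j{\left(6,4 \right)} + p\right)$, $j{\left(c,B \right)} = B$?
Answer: $36890$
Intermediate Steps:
$f{\left(p \right)} = \left(4 + p\right) \left(p + \left(-5 + p\right) \left(5 + p\right)\right)$ ($f{\left(p \right)} = \left(\left(p - 5\right) \left(p + 5\right) + p\right) \left(4 + p\right) = \left(\left(-5 + p\right) \left(5 + p\right) + p\right) \left(4 + p\right) = \left(p + \left(-5 + p\right) \left(5 + p\right)\right) \left(4 + p\right) = \left(4 + p\right) \left(p + \left(-5 + p\right) \left(5 + p\right)\right)$)
$31 f{\left(W{\left(P{\left(6 \right)} \right)} \right)} 7 = 31 \left(-100 + 6^{3} - 126 + 5 \cdot 6^{2}\right) 7 = 31 \left(-100 + 216 - 126 + 5 \cdot 36\right) 7 = 31 \left(-100 + 216 - 126 + 180\right) 7 = 31 \cdot 170 \cdot 7 = 5270 \cdot 7 = 36890$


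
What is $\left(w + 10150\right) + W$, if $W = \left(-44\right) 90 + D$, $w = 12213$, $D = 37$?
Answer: $18440$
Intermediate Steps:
$W = -3923$ ($W = \left(-44\right) 90 + 37 = -3960 + 37 = -3923$)
$\left(w + 10150\right) + W = \left(12213 + 10150\right) - 3923 = 22363 - 3923 = 18440$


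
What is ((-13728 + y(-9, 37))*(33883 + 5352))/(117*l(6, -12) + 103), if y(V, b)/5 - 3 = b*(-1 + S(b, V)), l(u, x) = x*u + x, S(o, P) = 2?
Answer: 106154216/1945 ≈ 54578.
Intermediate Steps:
l(u, x) = x + u*x (l(u, x) = u*x + x = x + u*x)
y(V, b) = 15 + 5*b (y(V, b) = 15 + 5*(b*(-1 + 2)) = 15 + 5*(b*1) = 15 + 5*b)
((-13728 + y(-9, 37))*(33883 + 5352))/(117*l(6, -12) + 103) = ((-13728 + (15 + 5*37))*(33883 + 5352))/(117*(-12*(1 + 6)) + 103) = ((-13728 + (15 + 185))*39235)/(117*(-12*7) + 103) = ((-13728 + 200)*39235)/(117*(-84) + 103) = (-13528*39235)/(-9828 + 103) = -530771080/(-9725) = -530771080*(-1/9725) = 106154216/1945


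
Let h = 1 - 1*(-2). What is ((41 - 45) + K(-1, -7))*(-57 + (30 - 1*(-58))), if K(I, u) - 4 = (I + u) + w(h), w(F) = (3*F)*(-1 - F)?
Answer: -1364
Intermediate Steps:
h = 3 (h = 1 + 2 = 3)
w(F) = 3*F*(-1 - F)
K(I, u) = -32 + I + u (K(I, u) = 4 + ((I + u) - 3*3*(1 + 3)) = 4 + ((I + u) - 3*3*4) = 4 + ((I + u) - 36) = 4 + (-36 + I + u) = -32 + I + u)
((41 - 45) + K(-1, -7))*(-57 + (30 - 1*(-58))) = ((41 - 45) + (-32 - 1 - 7))*(-57 + (30 - 1*(-58))) = (-4 - 40)*(-57 + (30 + 58)) = -44*(-57 + 88) = -44*31 = -1364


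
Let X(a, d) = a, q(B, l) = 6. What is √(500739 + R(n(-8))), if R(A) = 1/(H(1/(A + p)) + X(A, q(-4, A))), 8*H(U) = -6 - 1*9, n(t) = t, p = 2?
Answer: √3125111467/79 ≈ 707.63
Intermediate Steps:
H(U) = -15/8 (H(U) = (-6 - 1*9)/8 = (-6 - 9)/8 = (⅛)*(-15) = -15/8)
R(A) = 1/(-15/8 + A)
√(500739 + R(n(-8))) = √(500739 + 8/(-15 + 8*(-8))) = √(500739 + 8/(-15 - 64)) = √(500739 + 8/(-79)) = √(500739 + 8*(-1/79)) = √(500739 - 8/79) = √(39558373/79) = √3125111467/79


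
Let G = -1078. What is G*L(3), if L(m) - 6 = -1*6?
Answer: 0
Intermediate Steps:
L(m) = 0 (L(m) = 6 - 1*6 = 6 - 6 = 0)
G*L(3) = -1078*0 = 0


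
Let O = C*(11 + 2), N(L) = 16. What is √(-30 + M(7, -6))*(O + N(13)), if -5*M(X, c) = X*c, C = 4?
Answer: 408*I*√15/5 ≈ 316.04*I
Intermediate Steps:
O = 52 (O = 4*(11 + 2) = 4*13 = 52)
M(X, c) = -X*c/5
√(-30 + M(7, -6))*(O + N(13)) = √(-30 - ⅕*7*(-6))*(52 + 16) = √(-30 + 42/5)*68 = √(-108/5)*68 = (6*I*√15/5)*68 = 408*I*√15/5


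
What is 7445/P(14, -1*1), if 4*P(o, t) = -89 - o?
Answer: -29780/103 ≈ -289.13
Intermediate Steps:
P(o, t) = -89/4 - o/4 (P(o, t) = (-89 - o)/4 = -89/4 - o/4)
7445/P(14, -1*1) = 7445/(-89/4 - ¼*14) = 7445/(-89/4 - 7/2) = 7445/(-103/4) = 7445*(-4/103) = -29780/103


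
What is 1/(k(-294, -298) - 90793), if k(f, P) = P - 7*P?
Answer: -1/89005 ≈ -1.1235e-5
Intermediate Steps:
k(f, P) = -6*P
1/(k(-294, -298) - 90793) = 1/(-6*(-298) - 90793) = 1/(1788 - 90793) = 1/(-89005) = -1/89005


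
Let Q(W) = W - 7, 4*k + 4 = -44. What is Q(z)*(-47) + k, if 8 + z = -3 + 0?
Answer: 834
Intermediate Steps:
k = -12 (k = -1 + (¼)*(-44) = -1 - 11 = -12)
z = -11 (z = -8 + (-3 + 0) = -8 - 3 = -11)
Q(W) = -7 + W
Q(z)*(-47) + k = (-7 - 11)*(-47) - 12 = -18*(-47) - 12 = 846 - 12 = 834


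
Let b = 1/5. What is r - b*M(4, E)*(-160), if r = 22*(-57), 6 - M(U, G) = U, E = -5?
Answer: -1190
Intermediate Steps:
M(U, G) = 6 - U
b = ⅕ ≈ 0.20000
r = -1254
r - b*M(4, E)*(-160) = -1254 - (6 - 1*4)/5*(-160) = -1254 - (6 - 4)/5*(-160) = -1254 - (⅕)*2*(-160) = -1254 - 2*(-160)/5 = -1254 - 1*(-64) = -1254 + 64 = -1190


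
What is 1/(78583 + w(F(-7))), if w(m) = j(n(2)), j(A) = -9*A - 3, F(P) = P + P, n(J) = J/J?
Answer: 1/78571 ≈ 1.2727e-5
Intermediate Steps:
n(J) = 1
F(P) = 2*P
j(A) = -3 - 9*A
w(m) = -12 (w(m) = -3 - 9*1 = -3 - 9 = -12)
1/(78583 + w(F(-7))) = 1/(78583 - 12) = 1/78571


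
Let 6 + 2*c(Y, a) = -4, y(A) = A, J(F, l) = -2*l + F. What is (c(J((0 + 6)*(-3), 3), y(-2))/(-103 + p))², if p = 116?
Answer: 25/169 ≈ 0.14793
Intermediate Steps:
J(F, l) = F - 2*l
c(Y, a) = -5 (c(Y, a) = -3 + (½)*(-4) = -3 - 2 = -5)
(c(J((0 + 6)*(-3), 3), y(-2))/(-103 + p))² = (-5/(-103 + 116))² = (-5/13)² = 25/169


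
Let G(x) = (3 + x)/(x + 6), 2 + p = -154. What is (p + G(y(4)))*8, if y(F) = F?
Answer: -6212/5 ≈ -1242.4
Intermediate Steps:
p = -156 (p = -2 - 154 = -156)
G(x) = (3 + x)/(6 + x)
(p + G(y(4)))*8 = (-156 + (3 + 4)/(6 + 4))*8 = (-156 + 7/10)*8 = -1553/10*8 = -6212/5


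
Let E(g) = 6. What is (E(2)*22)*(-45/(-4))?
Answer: 1485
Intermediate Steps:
(E(2)*22)*(-45/(-4)) = (6*22)*(-45/(-4)) = 132*(-45*(-¼)) = 132*(45/4) = 1485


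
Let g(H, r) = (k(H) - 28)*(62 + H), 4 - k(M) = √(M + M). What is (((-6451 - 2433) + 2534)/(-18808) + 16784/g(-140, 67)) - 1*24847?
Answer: (-9112662507*√70 + 109312490900*I)/(366756*(√70 - 12*I)) ≈ -24841.0 - 4.2064*I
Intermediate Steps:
k(M) = 4 - √2*√M (k(M) = 4 - √(M + M) = 4 - √(2*M) = 4 - √2*√M)
g(H, r) = (-24 - √2*√H)*(62 + H) (g(H, r) = ((4 - √2*√H) - 28)*(62 + H) = (-24 - √2*√H)*(62 + H))
(((-6451 - 2433) + 2534)/(-18808) + 16784/g(-140, 67)) - 1*24847 = (((-6451 - 2433) + 2534)/(-18808) + 16784/(-1488 - 24*(-140) - √2*(-140)^(3/2) - 62*√2*√(-140))) - 1*24847 = ((-8884 + 2534)*(-1/18808) + 16784/(-1488 + 3360 - √2*(-280*I*√35) - 62*√2*2*I*√35)) - 24847 = (-6350*(-1/18808) + 16784/(-1488 + 3360 + 280*I*√70 - 124*I*√70)) - 24847 = (3175/9404 + 16784/(1872 + 156*I*√70)) - 24847 = -233658013/9404 + 16784/(1872 + 156*I*√70)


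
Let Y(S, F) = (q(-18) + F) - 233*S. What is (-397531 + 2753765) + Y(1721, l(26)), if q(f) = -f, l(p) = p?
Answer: 1955285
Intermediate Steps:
Y(S, F) = 18 + F - 233*S (Y(S, F) = (-1*(-18) + F) - 233*S = (18 + F) - 233*S = 18 + F - 233*S)
(-397531 + 2753765) + Y(1721, l(26)) = (-397531 + 2753765) + (18 + 26 - 233*1721) = 2356234 + (18 + 26 - 400993) = 2356234 - 400949 = 1955285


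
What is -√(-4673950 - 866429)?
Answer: -I*√5540379 ≈ -2353.8*I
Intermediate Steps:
-√(-4673950 - 866429) = -√(-5540379) = -I*√5540379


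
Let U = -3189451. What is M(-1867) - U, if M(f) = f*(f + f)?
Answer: 10160829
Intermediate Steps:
M(f) = 2*f² (M(f) = f*(2*f) = 2*f²)
M(-1867) - U = 2*(-1867)² - 1*(-3189451) = 2*3485689 + 3189451 = 6971378 + 3189451 = 10160829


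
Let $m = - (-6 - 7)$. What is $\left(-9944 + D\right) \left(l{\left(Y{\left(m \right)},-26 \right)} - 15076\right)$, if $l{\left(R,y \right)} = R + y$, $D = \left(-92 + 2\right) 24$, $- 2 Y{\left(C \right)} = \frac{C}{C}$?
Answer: $182800660$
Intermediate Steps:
$m = 13$ ($m = - (-6 - 7) = \left(-1\right) \left(-13\right) = 13$)
$Y{\left(C \right)} = - \frac{1}{2}$ ($Y{\left(C \right)} = - \frac{C \frac{1}{C}}{2} = \left(- \frac{1}{2}\right) 1 = - \frac{1}{2}$)
$D = -2160$ ($D = \left(-90\right) 24 = -2160$)
$\left(-9944 + D\right) \left(l{\left(Y{\left(m \right)},-26 \right)} - 15076\right) = \left(-9944 - 2160\right) \left(\left(- \frac{1}{2} - 26\right) - 15076\right) = - 12104 \left(- \frac{53}{2} - 15076\right) = \left(-12104\right) \left(- \frac{30205}{2}\right) = 182800660$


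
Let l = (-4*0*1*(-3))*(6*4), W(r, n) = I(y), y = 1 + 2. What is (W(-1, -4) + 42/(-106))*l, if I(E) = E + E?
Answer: 0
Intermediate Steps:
y = 3
I(E) = 2*E
W(r, n) = 6 (W(r, n) = 2*3 = 6)
l = 0 (l = -0*(-3)*24 = -4*0*24 = 0*24 = 0)
(W(-1, -4) + 42/(-106))*l = (6 + 42/(-106))*0 = (6 + 42*(-1/106))*0 = (6 - 21/53)*0 = (297/53)*0 = 0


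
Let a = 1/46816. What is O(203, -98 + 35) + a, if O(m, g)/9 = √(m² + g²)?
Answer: 1/46816 + 63*√922 ≈ 1913.0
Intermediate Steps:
O(m, g) = 9*√(g² + m²) (O(m, g) = 9*√(m² + g²) = 9*√(g² + m²))
a = 1/46816 ≈ 2.1360e-5
O(203, -98 + 35) + a = 9*√((-98 + 35)² + 203²) + 1/46816 = 9*√((-63)² + 41209) + 1/46816 = 9*√(3969 + 41209) + 1/46816 = 9*√45178 + 1/46816 = 9*(7*√922) + 1/46816 = 63*√922 + 1/46816 = 1/46816 + 63*√922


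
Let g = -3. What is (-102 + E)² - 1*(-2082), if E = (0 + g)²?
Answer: 10731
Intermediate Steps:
E = 9 (E = (0 - 3)² = (-3)² = 9)
(-102 + E)² - 1*(-2082) = (-102 + 9)² - 1*(-2082) = (-93)² + 2082 = 8649 + 2082 = 10731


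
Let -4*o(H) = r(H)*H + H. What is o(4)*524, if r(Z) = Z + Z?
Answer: -4716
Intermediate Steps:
r(Z) = 2*Z
o(H) = -H**2/2 - H/4 (o(H) = -((2*H)*H + H)/4 = -(2*H**2 + H)/4 = -(H + 2*H**2)/4 = -H**2/2 - H/4)
o(4)*524 = -1/4*4*(1 + 2*4)*524 = -1/4*4*(1 + 8)*524 = -1/4*4*9*524 = -9*524 = -4716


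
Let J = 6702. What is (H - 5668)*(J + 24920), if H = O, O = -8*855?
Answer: -395527976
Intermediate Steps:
O = -6840
H = -6840
(H - 5668)*(J + 24920) = (-6840 - 5668)*(6702 + 24920) = -12508*31622 = -395527976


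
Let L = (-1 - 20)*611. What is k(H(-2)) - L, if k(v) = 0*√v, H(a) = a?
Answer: 12831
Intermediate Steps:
k(v) = 0
L = -12831 (L = -21*611 = -12831)
k(H(-2)) - L = 0 - 1*(-12831) = 0 + 12831 = 12831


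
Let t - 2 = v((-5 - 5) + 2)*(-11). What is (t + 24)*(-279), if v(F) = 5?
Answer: 8091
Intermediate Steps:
t = -53 (t = 2 + 5*(-11) = 2 - 55 = -53)
(t + 24)*(-279) = (-53 + 24)*(-279) = -29*(-279) = 8091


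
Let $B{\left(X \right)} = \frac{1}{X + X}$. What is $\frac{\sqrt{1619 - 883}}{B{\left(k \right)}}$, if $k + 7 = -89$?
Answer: $- 768 \sqrt{46} \approx -5208.8$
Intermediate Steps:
$k = -96$ ($k = -7 - 89 = -96$)
$B{\left(X \right)} = \frac{1}{2 X}$
$\frac{\sqrt{1619 - 883}}{B{\left(k \right)}} = \frac{\sqrt{1619 - 883}}{\frac{1}{2} \frac{1}{-96}} = \frac{\sqrt{736}}{\frac{1}{2} \left(- \frac{1}{96}\right)} = \frac{4 \sqrt{46}}{- \frac{1}{192}} = 4 \sqrt{46} \left(-192\right) = - 768 \sqrt{46}$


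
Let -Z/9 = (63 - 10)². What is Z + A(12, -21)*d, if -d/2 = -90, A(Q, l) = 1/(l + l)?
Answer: -176997/7 ≈ -25285.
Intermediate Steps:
A(Q, l) = 1/(2*l)
d = 180 (d = -2*(-90) = 180)
Z = -25281 (Z = -9*(63 - 10)² = -9*53² = -9*2809 = -25281)
Z + A(12, -21)*d = -25281 + ((½)/(-21))*180 = -25281 + ((½)*(-1/21))*180 = -25281 - 1/42*180 = -25281 - 30/7 = -176997/7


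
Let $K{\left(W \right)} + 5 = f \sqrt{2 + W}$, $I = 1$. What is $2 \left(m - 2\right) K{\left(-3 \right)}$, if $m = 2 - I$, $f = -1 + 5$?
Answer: $10 - 8 i \approx 10.0 - 8.0 i$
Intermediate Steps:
$f = 4$
$K{\left(W \right)} = -5 + 4 \sqrt{2 + W}$
$m = 1$ ($m = 2 - 1 = 1$)
$2 \left(m - 2\right) K{\left(-3 \right)} = 2 \left(1 - 2\right) \left(-5 + 4 \sqrt{2 - 3}\right) = 2 \left(-1\right) \left(-5 + 4 \sqrt{-1}\right) = - 2 \left(-5 + 4 i\right) = 10 - 8 i$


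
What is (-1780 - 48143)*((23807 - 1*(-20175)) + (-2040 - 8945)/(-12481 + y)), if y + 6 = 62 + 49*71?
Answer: -2182600039479/994 ≈ -2.1958e+9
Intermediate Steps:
y = 3535 (y = -6 + (62 + 49*71) = -6 + (62 + 3479) = -6 + 3541 = 3535)
(-1780 - 48143)*((23807 - 1*(-20175)) + (-2040 - 8945)/(-12481 + y)) = (-1780 - 48143)*((23807 - 1*(-20175)) + (-2040 - 8945)/(-12481 + 3535)) = -49923*((23807 + 20175) - 10985/(-8946)) = -49923*(43982 - 10985*(-1/8946)) = -49923*(43982 + 10985/8946) = -49923*393473957/8946 = -2182600039479/994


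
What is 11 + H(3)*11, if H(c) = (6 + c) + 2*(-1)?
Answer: 88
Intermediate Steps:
H(c) = 4 + c (H(c) = (6 + c) - 2 = 4 + c)
11 + H(3)*11 = 11 + (4 + 3)*11 = 11 + 7*11 = 11 + 77 = 88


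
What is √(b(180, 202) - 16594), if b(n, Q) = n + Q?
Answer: 2*I*√4053 ≈ 127.33*I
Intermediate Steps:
b(n, Q) = Q + n
√(b(180, 202) - 16594) = √((202 + 180) - 16594) = √(382 - 16594) = √(-16212) = 2*I*√4053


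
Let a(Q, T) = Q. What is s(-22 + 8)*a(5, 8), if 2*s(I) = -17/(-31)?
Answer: 85/62 ≈ 1.3710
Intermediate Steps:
s(I) = 17/62 (s(I) = (-17/(-31))/2 = (-17*(-1/31))/2 = (1/2)*(17/31) = 17/62)
s(-22 + 8)*a(5, 8) = (17/62)*5 = 85/62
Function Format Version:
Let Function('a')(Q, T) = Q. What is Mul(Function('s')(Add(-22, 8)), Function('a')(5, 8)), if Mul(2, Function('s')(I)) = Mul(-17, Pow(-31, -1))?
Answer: Rational(85, 62) ≈ 1.3710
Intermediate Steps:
Function('s')(I) = Rational(17, 62) (Function('s')(I) = Mul(Rational(1, 2), Mul(-17, Pow(-31, -1))) = Mul(Rational(1, 2), Mul(-17, Rational(-1, 31))) = Mul(Rational(1, 2), Rational(17, 31)) = Rational(17, 62))
Mul(Function('s')(Add(-22, 8)), Function('a')(5, 8)) = Mul(Rational(17, 62), 5) = Rational(85, 62)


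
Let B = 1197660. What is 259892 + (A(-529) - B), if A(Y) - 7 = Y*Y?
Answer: -657920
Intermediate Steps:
A(Y) = 7 + Y**2 (A(Y) = 7 + Y*Y = 7 + Y**2)
259892 + (A(-529) - B) = 259892 + ((7 + (-529)**2) - 1*1197660) = 259892 + ((7 + 279841) - 1197660) = 259892 + (279848 - 1197660) = 259892 - 917812 = -657920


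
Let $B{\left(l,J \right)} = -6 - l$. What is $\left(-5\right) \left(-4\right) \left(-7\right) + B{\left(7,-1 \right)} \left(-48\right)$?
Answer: $484$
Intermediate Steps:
$\left(-5\right) \left(-4\right) \left(-7\right) + B{\left(7,-1 \right)} \left(-48\right) = \left(-5\right) \left(-4\right) \left(-7\right) + \left(-6 - 7\right) \left(-48\right) = 20 \left(-7\right) + \left(-6 - 7\right) \left(-48\right) = -140 - -624 = -140 + 624 = 484$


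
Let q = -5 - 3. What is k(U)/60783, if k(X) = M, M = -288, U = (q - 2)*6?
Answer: -96/20261 ≈ -0.0047382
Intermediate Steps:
q = -8
U = -60 (U = (-8 - 2)*6 = -10*6 = -60)
k(X) = -288
k(U)/60783 = -288/60783 = -288*1/60783 = -96/20261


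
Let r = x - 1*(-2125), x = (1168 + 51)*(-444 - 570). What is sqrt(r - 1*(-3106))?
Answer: I*sqrt(1230835) ≈ 1109.4*I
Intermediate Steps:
x = -1236066 (x = 1219*(-1014) = -1236066)
r = -1233941 (r = -1236066 - 1*(-2125) = -1236066 + 2125 = -1233941)
sqrt(r - 1*(-3106)) = sqrt(-1233941 - 1*(-3106)) = sqrt(-1233941 + 3106) = sqrt(-1230835) = I*sqrt(1230835)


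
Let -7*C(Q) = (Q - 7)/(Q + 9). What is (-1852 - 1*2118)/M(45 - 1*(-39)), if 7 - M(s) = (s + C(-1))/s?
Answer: -2334360/3527 ≈ -661.85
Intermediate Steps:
C(Q) = -(-7 + Q)/(7*(9 + Q)) (C(Q) = -(Q - 7)/(7*(Q + 9)) = -(-7 + Q)/(7*(9 + Q)))
M(s) = 7 - (⅐ + s)/s (M(s) = 7 - (s + (7 - 1*(-1))/(7*(9 - 1)))/s = 7 - (s + (⅐)*(7 + 1)/8)/s = 7 - (s + (⅐)*(⅛)*8)/s = 7 - (s + ⅐)/s = 7 - (⅐ + s)/s)
(-1852 - 1*2118)/M(45 - 1*(-39)) = (-1852 - 1*2118)/(6 - 1/(7*(45 - 1*(-39)))) = (-1852 - 2118)/(6 - 1/(7*(45 + 39))) = -3970/(6 - ⅐/84) = -3970/(6 - ⅐*1/84) = -3970/(6 - 1/588) = -3970/3527/588 = -3970*588/3527 = -2334360/3527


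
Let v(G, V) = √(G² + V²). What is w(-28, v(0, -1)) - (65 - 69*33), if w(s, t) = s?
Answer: 2184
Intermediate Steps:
w(-28, v(0, -1)) - (65 - 69*33) = -28 - (65 - 69*33) = -28 - (65 - 2277) = -28 - 1*(-2212) = -28 + 2212 = 2184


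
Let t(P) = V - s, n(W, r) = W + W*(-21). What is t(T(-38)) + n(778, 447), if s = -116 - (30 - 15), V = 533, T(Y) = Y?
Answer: -14896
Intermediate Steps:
n(W, r) = -20*W (n(W, r) = W - 21*W = -20*W)
s = -131 (s = -116 - 1*15 = -116 - 15 = -131)
t(P) = 664 (t(P) = 533 - 1*(-131) = 533 + 131 = 664)
t(T(-38)) + n(778, 447) = 664 - 20*778 = 664 - 15560 = -14896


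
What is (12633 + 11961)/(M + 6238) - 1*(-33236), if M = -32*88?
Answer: 56879093/1711 ≈ 33243.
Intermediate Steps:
M = -2816
(12633 + 11961)/(M + 6238) - 1*(-33236) = (12633 + 11961)/(-2816 + 6238) - 1*(-33236) = 24594/3422 + 33236 = 24594*(1/3422) + 33236 = 12297/1711 + 33236 = 56879093/1711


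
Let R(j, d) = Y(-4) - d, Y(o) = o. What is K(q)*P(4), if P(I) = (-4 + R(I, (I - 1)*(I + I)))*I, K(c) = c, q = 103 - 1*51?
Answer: -6656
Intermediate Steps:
q = 52 (q = 103 - 51 = 52)
R(j, d) = -4 - d
P(I) = I*(-8 - 2*I*(-1 + I)) (P(I) = (-4 + (-4 - (I - 1)*(I + I)))*I = (-4 + (-4 - (-1 + I)*2*I))*I = (-4 + (-4 - 2*I*(-1 + I)))*I = (-8 - 2*I*(-1 + I))*I = I*(-8 - 2*I*(-1 + I)))
K(q)*P(4) = 52*(2*4*(-4 + 4 - 1*4²)) = 52*(2*4*(-4 + 4 - 1*16)) = 52*(2*4*(-4 + 4 - 16)) = 52*(2*4*(-16)) = 52*(-128) = -6656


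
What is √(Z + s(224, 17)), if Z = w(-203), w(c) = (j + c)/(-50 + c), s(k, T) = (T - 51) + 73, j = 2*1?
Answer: 2*√636801/253 ≈ 6.3083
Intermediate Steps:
j = 2
s(k, T) = 22 + T (s(k, T) = (-51 + T) + 73 = 22 + T)
w(c) = (2 + c)/(-50 + c)
Z = 201/253 (Z = (2 - 203)/(-50 - 203) = -201/(-253) = -1/253*(-201) = 201/253 ≈ 0.79447)
√(Z + s(224, 17)) = √(201/253 + (22 + 17)) = √(201/253 + 39) = √(10068/253) = 2*√636801/253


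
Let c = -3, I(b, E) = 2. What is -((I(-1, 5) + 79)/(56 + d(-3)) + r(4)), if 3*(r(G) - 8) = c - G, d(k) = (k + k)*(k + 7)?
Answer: -787/96 ≈ -8.1979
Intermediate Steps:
d(k) = 2*k*(7 + k) (d(k) = (2*k)*(7 + k) = 2*k*(7 + k))
r(G) = 7 - G/3 (r(G) = 8 + (-3 - G)/3 = 8 + (-1 - G/3) = 7 - G/3)
-((I(-1, 5) + 79)/(56 + d(-3)) + r(4)) = -((2 + 79)/(56 + 2*(-3)*(7 - 3)) + (7 - ⅓*4)) = -(81/(56 + 2*(-3)*4) + (7 - 4/3)) = -(81/(56 - 24) + 17/3) = -(81/32 + 17/3) = -1*787/96 = -787/96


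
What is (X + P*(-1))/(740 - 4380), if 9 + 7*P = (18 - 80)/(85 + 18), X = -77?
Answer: 6816/328055 ≈ 0.020777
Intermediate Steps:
P = -989/721 (P = -9/7 + ((18 - 80)/(85 + 18))/7 = -9/7 + (-62/103)/7 = -9/7 + (-62*1/103)/7 = -9/7 + (1/7)*(-62/103) = -9/7 - 62/721 = -989/721 ≈ -1.3717)
(X + P*(-1))/(740 - 4380) = (-77 - 989/721*(-1))/(740 - 4380) = (-77 + 989/721)/(-3640) = -54528/721*(-1/3640) = 6816/328055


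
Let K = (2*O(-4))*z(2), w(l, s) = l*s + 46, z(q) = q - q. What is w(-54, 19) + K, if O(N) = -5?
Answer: -980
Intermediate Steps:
z(q) = 0
w(l, s) = 46 + l*s
K = 0 (K = (2*(-5))*0 = -10*0 = 0)
w(-54, 19) + K = (46 - 54*19) + 0 = (46 - 1026) + 0 = -980 + 0 = -980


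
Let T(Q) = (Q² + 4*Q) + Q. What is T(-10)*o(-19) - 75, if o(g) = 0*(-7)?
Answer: -75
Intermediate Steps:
o(g) = 0
T(Q) = Q² + 5*Q
T(-10)*o(-19) - 75 = -10*(5 - 10)*0 - 75 = -10*(-5)*0 - 75 = 50*0 - 75 = 0 - 75 = -75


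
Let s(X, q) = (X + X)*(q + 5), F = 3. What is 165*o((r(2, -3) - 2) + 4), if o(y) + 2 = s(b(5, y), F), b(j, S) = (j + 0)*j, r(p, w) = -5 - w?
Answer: 65670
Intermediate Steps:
b(j, S) = j² (b(j, S) = j*j = j²)
s(X, q) = 2*X*(5 + q) (s(X, q) = (2*X)*(5 + q) = 2*X*(5 + q))
o(y) = 398 (o(y) = -2 + 2*5²*(5 + 3) = -2 + 2*25*8 = -2 + 400 = 398)
165*o((r(2, -3) - 2) + 4) = 165*398 = 65670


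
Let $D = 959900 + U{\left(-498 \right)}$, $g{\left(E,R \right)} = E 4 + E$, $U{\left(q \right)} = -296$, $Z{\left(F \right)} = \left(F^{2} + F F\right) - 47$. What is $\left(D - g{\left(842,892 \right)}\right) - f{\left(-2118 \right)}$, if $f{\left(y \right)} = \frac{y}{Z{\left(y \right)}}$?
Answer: $\frac{8571604846712}{8971801} \approx 9.5539 \cdot 10^{5}$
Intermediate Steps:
$Z{\left(F \right)} = -47 + 2 F^{2}$ ($Z{\left(F \right)} = \left(F^{2} + F^{2}\right) - 47 = 2 F^{2} - 47 = -47 + 2 F^{2}$)
$g{\left(E,R \right)} = 5 E$ ($g{\left(E,R \right)} = 4 E + E = 5 E$)
$D = 959604$ ($D = 959900 - 296 = 959604$)
$f{\left(y \right)} = \frac{y}{-47 + 2 y^{2}}$
$\left(D - g{\left(842,892 \right)}\right) - f{\left(-2118 \right)} = \left(959604 - 5 \cdot 842\right) - - \frac{2118}{-47 + 2 \left(-2118\right)^{2}} = \left(959604 - 4210\right) - - \frac{2118}{-47 + 2 \cdot 4485924} = \left(959604 - 4210\right) - - \frac{2118}{-47 + 8971848} = 955394 - - \frac{2118}{8971801} = 955394 + \frac{2118}{8971801} = \frac{8571604846712}{8971801}$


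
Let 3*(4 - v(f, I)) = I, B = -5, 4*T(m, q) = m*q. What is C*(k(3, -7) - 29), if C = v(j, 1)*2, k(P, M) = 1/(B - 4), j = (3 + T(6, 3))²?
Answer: -5764/27 ≈ -213.48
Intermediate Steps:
T(m, q) = m*q/4 (T(m, q) = (m*q)/4 = m*q/4)
j = 225/4 (j = (3 + (¼)*6*3)² = (3 + 9/2)² = (15/2)² = 225/4 ≈ 56.250)
v(f, I) = 4 - I/3
k(P, M) = -⅑ (k(P, M) = 1/(-5 - 4) = 1/(-9) = -⅑)
C = 22/3 (C = (4 - ⅓*1)*2 = (4 - ⅓)*2 = (11/3)*2 = 22/3 ≈ 7.3333)
C*(k(3, -7) - 29) = 22*(-⅑ - 29)/3 = (22/3)*(-262/9) = -5764/27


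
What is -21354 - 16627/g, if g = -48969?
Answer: -1045667399/48969 ≈ -21354.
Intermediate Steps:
-21354 - 16627/g = -21354 - 16627/(-48969) = -21354 - 16627*(-1)/48969 = -21354 - 1*(-16627/48969) = -21354 + 16627/48969 = -1045667399/48969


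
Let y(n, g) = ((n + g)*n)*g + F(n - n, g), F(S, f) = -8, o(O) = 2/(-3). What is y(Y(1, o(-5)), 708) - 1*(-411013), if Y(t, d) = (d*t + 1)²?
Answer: 12601163/27 ≈ 4.6671e+5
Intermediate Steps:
o(O) = -⅔ (o(O) = 2*(-⅓) = -⅔)
Y(t, d) = (1 + d*t)²
y(n, g) = -8 + g*n*(g + n) (y(n, g) = ((n + g)*n)*g - 8 = ((g + n)*n)*g - 8 = (n*(g + n))*g - 8 = g*n*(g + n) - 8 = -8 + g*n*(g + n))
y(Y(1, o(-5)), 708) - 1*(-411013) = (-8 + 708*((1 - ⅔*1)²)² + (1 - ⅔*1)²*708²) - 1*(-411013) = (-8 + 708*((1 - ⅔)²)² + (1 - ⅔)²*501264) + 411013 = (-8 + 708*((⅓)²)² + (⅓)²*501264) + 411013 = (-8 + 708*(⅑)² + (⅑)*501264) + 411013 = (-8 + 708*(1/81) + 55696) + 411013 = (-8 + 236/27 + 55696) + 411013 = 1503812/27 + 411013 = 12601163/27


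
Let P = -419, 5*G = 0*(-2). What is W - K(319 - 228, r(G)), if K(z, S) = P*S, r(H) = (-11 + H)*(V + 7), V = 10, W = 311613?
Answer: 233260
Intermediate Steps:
G = 0 (G = (0*(-2))/5 = (1/5)*0 = 0)
r(H) = -187 + 17*H (r(H) = (-11 + H)*(10 + 7) = (-11 + H)*17 = -187 + 17*H)
K(z, S) = -419*S
W - K(319 - 228, r(G)) = 311613 - (-419)*(-187 + 17*0) = 311613 - (-419)*(-187 + 0) = 311613 - (-419)*(-187) = 311613 - 1*78353 = 311613 - 78353 = 233260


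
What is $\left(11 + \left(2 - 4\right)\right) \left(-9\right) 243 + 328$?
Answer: $-19355$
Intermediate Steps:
$\left(11 + \left(2 - 4\right)\right) \left(-9\right) 243 + 328 = \left(11 - 2\right) \left(-9\right) 243 + 328 = 9 \left(-9\right) 243 + 328 = \left(-81\right) 243 + 328 = -19683 + 328 = -19355$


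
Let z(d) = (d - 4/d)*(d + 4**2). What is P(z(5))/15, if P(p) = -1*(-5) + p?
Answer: 466/75 ≈ 6.2133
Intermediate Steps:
z(d) = (16 + d)*(d - 4/d) (z(d) = (d - 4/d)*(d + 16) = (d - 4/d)*(16 + d) = (16 + d)*(d - 4/d))
P(p) = 5 + p
P(z(5))/15 = (5 + (-4 + 5**2 - 64/5 + 16*5))/15 = (5 + (-4 + 25 - 64*1/5 + 80))/15 = (5 + (-4 + 25 - 64/5 + 80))/15 = (5 + 441/5)/15 = (1/15)*(466/5) = 466/75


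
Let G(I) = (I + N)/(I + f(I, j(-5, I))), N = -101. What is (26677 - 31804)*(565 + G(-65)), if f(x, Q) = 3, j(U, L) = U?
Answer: -90224946/31 ≈ -2.9105e+6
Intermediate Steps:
G(I) = (-101 + I)/(3 + I) (G(I) = (I - 101)/(I + 3) = (-101 + I)/(3 + I))
(26677 - 31804)*(565 + G(-65)) = (26677 - 31804)*(565 + (-101 - 65)/(3 - 65)) = -5127*(565 - 166/(-62)) = -5127*(565 - 1/62*(-166)) = -5127*(565 + 83/31) = -5127*17598/31 = -90224946/31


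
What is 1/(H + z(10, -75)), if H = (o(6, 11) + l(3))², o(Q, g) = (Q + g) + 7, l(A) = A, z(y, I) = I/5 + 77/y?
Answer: 10/7217 ≈ 0.0013856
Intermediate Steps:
z(y, I) = 77/y + I/5 (z(y, I) = I*(⅕) + 77/y = I/5 + 77/y = 77/y + I/5)
o(Q, g) = 7 + Q + g
H = 729 (H = ((7 + 6 + 11) + 3)² = (24 + 3)² = 27² = 729)
1/(H + z(10, -75)) = 1/(729 + (77/10 + (⅕)*(-75))) = 1/(729 + (77*(⅒) - 15)) = 1/(729 + (77/10 - 15)) = 1/(729 - 73/10) = 1/(7217/10) = 10/7217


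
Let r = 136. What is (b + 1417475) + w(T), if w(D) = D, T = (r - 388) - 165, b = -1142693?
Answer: 274365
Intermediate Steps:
T = -417 (T = (136 - 388) - 165 = -252 - 165 = -417)
(b + 1417475) + w(T) = (-1142693 + 1417475) - 417 = 274782 - 417 = 274365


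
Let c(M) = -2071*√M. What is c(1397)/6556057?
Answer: -2071*√1397/6556057 ≈ -0.011807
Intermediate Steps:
c(1397)/6556057 = -2071*√1397/6556057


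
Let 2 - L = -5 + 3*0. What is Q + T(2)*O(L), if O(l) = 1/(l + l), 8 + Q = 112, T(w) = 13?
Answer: 1469/14 ≈ 104.93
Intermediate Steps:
L = 7 (L = 2 - (-5 + 3*0) = 2 - (-5 + 0) = 2 - 1*(-5) = 2 + 5 = 7)
Q = 104 (Q = -8 + 112 = 104)
O(l) = 1/(2*l)
Q + T(2)*O(L) = 104 + 13*((½)/7) = 104 + 13*((½)*(⅐)) = 104 + 13*(1/14) = 104 + 13/14 = 1469/14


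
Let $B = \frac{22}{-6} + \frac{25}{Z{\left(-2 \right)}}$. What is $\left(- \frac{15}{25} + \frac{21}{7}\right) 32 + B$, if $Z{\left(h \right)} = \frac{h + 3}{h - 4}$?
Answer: $- \frac{1153}{15} \approx -76.867$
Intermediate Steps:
$Z{\left(h \right)} = \frac{3 + h}{-4 + h}$
$B = - \frac{461}{3}$ ($B = \frac{22}{-6} + \frac{25}{\frac{1}{-4 - 2} \left(3 - 2\right)} = 22 \left(- \frac{1}{6}\right) + \frac{25}{\frac{1}{-6} \cdot 1} = - \frac{11}{3} + \frac{25}{\left(- \frac{1}{6}\right) 1} = - \frac{11}{3} + \frac{25}{- \frac{1}{6}} = - \frac{11}{3} + 25 \left(-6\right) = - \frac{11}{3} - 150 = - \frac{461}{3} \approx -153.67$)
$\left(- \frac{15}{25} + \frac{21}{7}\right) 32 + B = \left(- \frac{15}{25} + \frac{21}{7}\right) 32 - \frac{461}{3} = \left(\left(-15\right) \frac{1}{25} + 21 \cdot \frac{1}{7}\right) 32 - \frac{461}{3} = \left(- \frac{3}{5} + 3\right) 32 - \frac{461}{3} = \frac{12}{5} \cdot 32 - \frac{461}{3} = \frac{384}{5} - \frac{461}{3} = - \frac{1153}{15}$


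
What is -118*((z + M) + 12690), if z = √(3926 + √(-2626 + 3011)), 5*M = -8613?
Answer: -6470766/5 - 118*√(3926 + √385) ≈ -1.3016e+6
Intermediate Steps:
M = -8613/5 (M = (⅕)*(-8613) = -8613/5 ≈ -1722.6)
z = √(3926 + √385) ≈ 62.814
-118*((z + M) + 12690) = -118*((√(3926 + √385) - 8613/5) + 12690) = -118*((-8613/5 + √(3926 + √385)) + 12690) = -118*(54837/5 + √(3926 + √385)) = -6470766/5 - 118*√(3926 + √385)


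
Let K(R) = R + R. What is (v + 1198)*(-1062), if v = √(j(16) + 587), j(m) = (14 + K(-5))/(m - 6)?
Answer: -1272276 - 1062*√14685/5 ≈ -1.2980e+6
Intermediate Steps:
K(R) = 2*R
j(m) = 4/(-6 + m) (j(m) = (14 + 2*(-5))/(m - 6) = (14 - 10)/(-6 + m) = 4/(-6 + m))
v = √14685/5 (v = √(4/(-6 + 16) + 587) = √(4/10 + 587) = √(4*(⅒) + 587) = √(⅖ + 587) = √(2937/5) = √14685/5 ≈ 24.236)
(v + 1198)*(-1062) = (√14685/5 + 1198)*(-1062) = (1198 + √14685/5)*(-1062) = -1272276 - 1062*√14685/5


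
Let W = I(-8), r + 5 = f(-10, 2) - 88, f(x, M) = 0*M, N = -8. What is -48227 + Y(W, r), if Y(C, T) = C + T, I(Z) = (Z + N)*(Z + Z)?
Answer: -48064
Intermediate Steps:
f(x, M) = 0
I(Z) = 2*Z*(-8 + Z) (I(Z) = (Z - 8)*(Z + Z) = (-8 + Z)*(2*Z) = 2*Z*(-8 + Z))
r = -93 (r = -5 + (0 - 88) = -5 - 88 = -93)
W = 256 (W = 2*(-8)*(-8 - 8) = 2*(-8)*(-16) = 256)
-48227 + Y(W, r) = -48227 + (256 - 93) = -48227 + 163 = -48064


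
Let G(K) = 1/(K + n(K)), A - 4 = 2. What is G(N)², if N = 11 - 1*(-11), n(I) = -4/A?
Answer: 9/4096 ≈ 0.0021973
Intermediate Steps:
A = 6 (A = 4 + 2 = 6)
n(I) = -⅔ (n(I) = -4/6 = -4*⅙ = -⅔)
N = 22 (N = 11 + 11 = 22)
G(K) = 1/(-⅔ + K) (G(K) = 1/(K - ⅔) = 1/(-⅔ + K))
G(N)² = (3/(-2 + 3*22))² = (3/(-2 + 66))² = (3/64)² = 9/4096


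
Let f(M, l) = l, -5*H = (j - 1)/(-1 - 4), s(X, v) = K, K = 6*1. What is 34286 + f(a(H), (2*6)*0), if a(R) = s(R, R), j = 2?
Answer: 34286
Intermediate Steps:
K = 6
s(X, v) = 6
H = 1/25 (H = -(2 - 1)/(5*(-1 - 4)) = -1/(5*(-5)) = -(-1)/(5*5) = -⅕*(-⅕) = 1/25 ≈ 0.040000)
a(R) = 6
34286 + f(a(H), (2*6)*0) = 34286 + (2*6)*0 = 34286 + 12*0 = 34286 + 0 = 34286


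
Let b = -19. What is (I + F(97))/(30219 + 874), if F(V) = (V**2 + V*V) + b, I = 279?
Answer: 19078/31093 ≈ 0.61358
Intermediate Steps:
F(V) = -19 + 2*V**2 (F(V) = (V**2 + V*V) - 19 = (V**2 + V**2) - 19 = 2*V**2 - 19 = -19 + 2*V**2)
(I + F(97))/(30219 + 874) = (279 + (-19 + 2*97**2))/(30219 + 874) = (279 + (-19 + 2*9409))/31093 = (279 + (-19 + 18818))*(1/31093) = (279 + 18799)*(1/31093) = 19078*(1/31093) = 19078/31093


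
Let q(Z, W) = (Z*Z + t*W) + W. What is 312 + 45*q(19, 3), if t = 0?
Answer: 16692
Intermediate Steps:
q(Z, W) = W + Z² (q(Z, W) = (Z*Z + 0*W) + W = (Z² + 0) + W = Z² + W = W + Z²)
312 + 45*q(19, 3) = 312 + 45*(3 + 19²) = 312 + 45*(3 + 361) = 312 + 45*364 = 312 + 16380 = 16692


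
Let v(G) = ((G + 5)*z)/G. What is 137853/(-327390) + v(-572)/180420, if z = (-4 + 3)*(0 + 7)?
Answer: -158086245507/375408073040 ≈ -0.42110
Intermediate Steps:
z = -7 (z = -1*7 = -7)
v(G) = (-35 - 7*G)/G (v(G) = ((G + 5)*(-7))/G = ((5 + G)*(-7))/G = (-35 - 7*G)/G)
137853/(-327390) + v(-572)/180420 = 137853/(-327390) + (-7 - 35/(-572))/180420 = 137853*(-1/327390) + (-7 - 35*(-1/572))*(1/180420) = -45951/109130 + (-7 + 35/572)*(1/180420) = -45951/109130 - 3969/572*1/180420 = -45951/109130 - 1323/34400080 = -158086245507/375408073040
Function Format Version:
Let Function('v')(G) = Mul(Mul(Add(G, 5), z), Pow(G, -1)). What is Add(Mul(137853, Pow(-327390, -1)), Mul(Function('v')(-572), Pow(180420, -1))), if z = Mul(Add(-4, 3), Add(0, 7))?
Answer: Rational(-158086245507, 375408073040) ≈ -0.42110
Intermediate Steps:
z = -7 (z = Mul(-1, 7) = -7)
Function('v')(G) = Mul(Pow(G, -1), Add(-35, Mul(-7, G))) (Function('v')(G) = Mul(Mul(Add(G, 5), -7), Pow(G, -1)) = Mul(Mul(Add(5, G), -7), Pow(G, -1)) = Mul(Add(-35, Mul(-7, G)), Pow(G, -1)) = Mul(Pow(G, -1), Add(-35, Mul(-7, G))))
Add(Mul(137853, Pow(-327390, -1)), Mul(Function('v')(-572), Pow(180420, -1))) = Add(Mul(137853, Pow(-327390, -1)), Mul(Add(-7, Mul(-35, Pow(-572, -1))), Pow(180420, -1))) = Add(Mul(137853, Rational(-1, 327390)), Mul(Add(-7, Mul(-35, Rational(-1, 572))), Rational(1, 180420))) = Add(Rational(-45951, 109130), Mul(Add(-7, Rational(35, 572)), Rational(1, 180420))) = Add(Rational(-45951, 109130), Mul(Rational(-3969, 572), Rational(1, 180420))) = Add(Rational(-45951, 109130), Rational(-1323, 34400080)) = Rational(-158086245507, 375408073040)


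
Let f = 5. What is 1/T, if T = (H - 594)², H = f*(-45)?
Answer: 1/670761 ≈ 1.4908e-6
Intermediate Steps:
H = -225 (H = 5*(-45) = -225)
T = 670761 (T = (-225 - 594)² = (-819)² = 670761)
1/T = 1/670761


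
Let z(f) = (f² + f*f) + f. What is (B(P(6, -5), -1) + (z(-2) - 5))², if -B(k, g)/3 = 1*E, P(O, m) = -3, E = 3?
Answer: 64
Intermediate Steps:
z(f) = f + 2*f² (z(f) = (f² + f²) + f = 2*f² + f = f + 2*f²)
B(k, g) = -9 (B(k, g) = -3*3 = -9)
(B(P(6, -5), -1) + (z(-2) - 5))² = (-9 + (-2*(1 + 2*(-2)) - 5))² = (-9 + (-2*(1 - 4) - 5))² = (-9 + (-2*(-3) - 5))² = (-9 + (6 - 5))² = (-9 + 1)² = (-8)² = 64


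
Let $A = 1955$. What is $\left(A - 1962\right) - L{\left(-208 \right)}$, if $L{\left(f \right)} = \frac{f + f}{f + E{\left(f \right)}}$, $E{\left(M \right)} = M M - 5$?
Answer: $- \frac{300941}{43051} \approx -6.9903$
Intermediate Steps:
$E{\left(M \right)} = -5 + M^{2}$ ($E{\left(M \right)} = M^{2} - 5 = -5 + M^{2}$)
$L{\left(f \right)} = \frac{2 f}{-5 + f + f^{2}}$ ($L{\left(f \right)} = \frac{f + f}{f + \left(-5 + f^{2}\right)} = \frac{2 f}{-5 + f + f^{2}}$)
$\left(A - 1962\right) - L{\left(-208 \right)} = \left(1955 - 1962\right) - 2 \left(-208\right) \frac{1}{-5 - 208 + \left(-208\right)^{2}} = -7 - 2 \left(-208\right) \frac{1}{-5 - 208 + 43264} = -7 - 2 \left(-208\right) \frac{1}{43051} = -7 - - \frac{416}{43051} = -7 + \frac{416}{43051} = - \frac{300941}{43051}$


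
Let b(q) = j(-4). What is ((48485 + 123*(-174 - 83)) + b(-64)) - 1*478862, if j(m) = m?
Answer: -461992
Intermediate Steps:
b(q) = -4
((48485 + 123*(-174 - 83)) + b(-64)) - 1*478862 = ((48485 + 123*(-174 - 83)) - 4) - 1*478862 = ((48485 + 123*(-257)) - 4) - 478862 = ((48485 - 31611) - 4) - 478862 = (16874 - 4) - 478862 = 16870 - 478862 = -461992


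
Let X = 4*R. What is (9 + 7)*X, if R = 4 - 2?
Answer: 128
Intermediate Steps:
R = 2
X = 8 (X = 4*2 = 8)
(9 + 7)*X = (9 + 7)*8 = 16*8 = 128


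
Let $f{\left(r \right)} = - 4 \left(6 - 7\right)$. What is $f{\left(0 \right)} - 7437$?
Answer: $-7433$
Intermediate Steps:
$f{\left(r \right)} = 4$ ($f{\left(r \right)} = \left(-4\right) \left(-1\right) = 4$)
$f{\left(0 \right)} - 7437 = 4 - 7437 = -7433$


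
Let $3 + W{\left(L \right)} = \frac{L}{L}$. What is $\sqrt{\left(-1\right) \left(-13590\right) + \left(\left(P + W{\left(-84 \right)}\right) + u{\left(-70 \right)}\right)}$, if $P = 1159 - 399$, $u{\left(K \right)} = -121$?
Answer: $\sqrt{14227} \approx 119.28$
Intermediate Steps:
$W{\left(L \right)} = -2$ ($W{\left(L \right)} = -3 + \frac{L}{L} = -3 + 1 = -2$)
$P = 760$ ($P = 1159 - 399 = 760$)
$\sqrt{\left(-1\right) \left(-13590\right) + \left(\left(P + W{\left(-84 \right)}\right) + u{\left(-70 \right)}\right)} = \sqrt{\left(-1\right) \left(-13590\right) + \left(\left(760 - 2\right) - 121\right)} = \sqrt{13590 + \left(758 - 121\right)} = \sqrt{13590 + 637} = \sqrt{14227}$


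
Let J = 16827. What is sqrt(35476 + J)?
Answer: sqrt(52303) ≈ 228.70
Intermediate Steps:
sqrt(35476 + J) = sqrt(35476 + 16827) = sqrt(52303)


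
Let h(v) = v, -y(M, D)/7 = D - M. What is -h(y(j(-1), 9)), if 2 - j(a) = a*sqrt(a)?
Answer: 49 - 7*I ≈ 49.0 - 7.0*I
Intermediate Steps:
j(a) = 2 - a**(3/2) (j(a) = 2 - a*sqrt(a) = 2 - a**(3/2))
y(M, D) = -7*D + 7*M (y(M, D) = -7*(D - M) = -7*D + 7*M)
-h(y(j(-1), 9)) = -(-7*9 + 7*(2 - (-1)**(3/2))) = -(-63 + 7*(2 - (-1)*I)) = -(-63 + 7*(2 + I)) = -(-63 + (14 + 7*I)) = -(-49 + 7*I) = 49 - 7*I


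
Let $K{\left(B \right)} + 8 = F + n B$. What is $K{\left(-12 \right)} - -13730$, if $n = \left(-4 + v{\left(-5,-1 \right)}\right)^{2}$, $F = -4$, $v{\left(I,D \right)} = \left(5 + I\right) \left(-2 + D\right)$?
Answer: $13526$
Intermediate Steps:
$v{\left(I,D \right)} = \left(-2 + D\right) \left(5 + I\right)$
$n = 16$ ($n = \left(-4 - 0\right)^{2} = \left(-4 + \left(-10 + 10 - 5 + 5\right)\right)^{2} = \left(-4 + 0\right)^{2} = \left(-4\right)^{2} = 16$)
$K{\left(B \right)} = -12 + 16 B$ ($K{\left(B \right)} = -8 + \left(-4 + 16 B\right) = -12 + 16 B$)
$K{\left(-12 \right)} - -13730 = \left(-12 + 16 \left(-12\right)\right) - -13730 = \left(-12 - 192\right) + 13730 = -204 + 13730 = 13526$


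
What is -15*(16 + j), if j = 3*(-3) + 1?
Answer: -120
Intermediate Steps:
j = -8 (j = -9 + 1 = -8)
-15*(16 + j) = -15*(16 - 8) = -15*8 = -120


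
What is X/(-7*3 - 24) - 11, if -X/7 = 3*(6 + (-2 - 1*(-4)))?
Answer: -109/15 ≈ -7.2667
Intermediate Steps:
X = -168 (X = -21*(6 + (-2 - 1*(-4))) = -21*(6 + (-2 + 4)) = -21*(6 + 2) = -21*8 = -7*24 = -168)
X/(-7*3 - 24) - 11 = -168/(-7*3 - 24) - 11 = -168/(-21 - 24) - 11 = -168/(-45) - 11 = -1/45*(-168) - 11 = 56/15 - 11 = -109/15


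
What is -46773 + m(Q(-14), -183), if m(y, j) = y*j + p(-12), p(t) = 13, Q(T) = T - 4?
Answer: -43466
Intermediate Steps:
Q(T) = -4 + T
m(y, j) = 13 + j*y (m(y, j) = y*j + 13 = j*y + 13 = 13 + j*y)
-46773 + m(Q(-14), -183) = -46773 + (13 - 183*(-4 - 14)) = -46773 + (13 - 183*(-18)) = -46773 + (13 + 3294) = -46773 + 3307 = -43466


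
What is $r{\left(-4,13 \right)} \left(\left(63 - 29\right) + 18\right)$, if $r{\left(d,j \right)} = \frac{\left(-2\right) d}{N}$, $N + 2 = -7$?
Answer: $- \frac{416}{9} \approx -46.222$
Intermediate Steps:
$N = -9$ ($N = -2 - 7 = -9$)
$r{\left(d,j \right)} = \frac{2 d}{9}$ ($r{\left(d,j \right)} = \frac{\left(-2\right) d}{-9} = - 2 d \left(- \frac{1}{9}\right) = \frac{2 d}{9}$)
$r{\left(-4,13 \right)} \left(\left(63 - 29\right) + 18\right) = \frac{2}{9} \left(-4\right) \left(\left(63 - 29\right) + 18\right) = - \frac{8 \left(34 + 18\right)}{9} = \left(- \frac{8}{9}\right) 52 = - \frac{416}{9}$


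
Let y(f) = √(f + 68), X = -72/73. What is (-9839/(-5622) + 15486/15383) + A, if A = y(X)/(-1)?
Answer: 238415629/86483226 - 2*√89279/73 ≈ -5.4294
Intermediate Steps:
X = -72/73 (X = -72*1/73 = -72/73 ≈ -0.98630)
y(f) = √(68 + f)
A = -2*√89279/73 (A = √(68 - 72/73)/(-1) = -√(4892/73) = -2*√89279/73 ≈ -8.1862)
(-9839/(-5622) + 15486/15383) + A = (-9839/(-5622) + 15486/15383) - 2*√89279/73 = (-9839*(-1/5622) + 15486*(1/15383)) - 2*√89279/73 = (9839/5622 + 15486/15383) - 2*√89279/73 = 238415629/86483226 - 2*√89279/73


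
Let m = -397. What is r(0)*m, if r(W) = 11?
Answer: -4367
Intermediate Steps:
r(0)*m = 11*(-397) = -4367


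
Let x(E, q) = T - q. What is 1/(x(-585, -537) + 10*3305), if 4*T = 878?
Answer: 2/67613 ≈ 2.9580e-5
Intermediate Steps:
T = 439/2 (T = (1/4)*878 = 439/2 ≈ 219.50)
x(E, q) = 439/2 - q
1/(x(-585, -537) + 10*3305) = 1/((439/2 - 1*(-537)) + 10*3305) = 1/((439/2 + 537) + 33050) = 1/(1513/2 + 33050) = 1/(67613/2) = 2/67613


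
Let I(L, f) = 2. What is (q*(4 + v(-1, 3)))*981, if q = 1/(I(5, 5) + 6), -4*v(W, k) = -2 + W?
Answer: 18639/32 ≈ 582.47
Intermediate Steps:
v(W, k) = 1/2 - W/4 (v(W, k) = -(-2 + W)/4 = 1/2 - W/4)
q = 1/8 (q = 1/(2 + 6) = 1/8 ≈ 0.12500)
(q*(4 + v(-1, 3)))*981 = ((4 + (1/2 - 1/4*(-1)))/8)*981 = ((4 + (1/2 + 1/4))/8)*981 = ((4 + 3/4)/8)*981 = ((1/8)*(19/4))*981 = (19/32)*981 = 18639/32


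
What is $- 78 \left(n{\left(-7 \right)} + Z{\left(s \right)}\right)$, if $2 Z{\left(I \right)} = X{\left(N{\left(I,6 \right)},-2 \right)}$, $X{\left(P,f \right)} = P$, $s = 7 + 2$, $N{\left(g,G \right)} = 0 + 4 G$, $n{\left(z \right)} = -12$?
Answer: $0$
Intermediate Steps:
$N{\left(g,G \right)} = 4 G$
$s = 9$
$Z{\left(I \right)} = 12$ ($Z{\left(I \right)} = \frac{4 \cdot 6}{2} = \frac{1}{2} \cdot 24 = 12$)
$- 78 \left(n{\left(-7 \right)} + Z{\left(s \right)}\right) = - 78 \left(-12 + 12\right) = \left(-78\right) 0 = 0$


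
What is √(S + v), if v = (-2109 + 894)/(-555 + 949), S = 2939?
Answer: √455759894/394 ≈ 54.184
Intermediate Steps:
v = -1215/394 ≈ -3.0838
√(S + v) = √(2939 - 1215/394) = √(1156751/394) = √455759894/394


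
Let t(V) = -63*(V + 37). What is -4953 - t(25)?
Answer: -1047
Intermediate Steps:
t(V) = -2331 - 63*V (t(V) = -63*(37 + V) = -2331 - 63*V)
-4953 - t(25) = -4953 - (-2331 - 63*25) = -4953 - (-2331 - 1575) = -4953 - 1*(-3906) = -4953 + 3906 = -1047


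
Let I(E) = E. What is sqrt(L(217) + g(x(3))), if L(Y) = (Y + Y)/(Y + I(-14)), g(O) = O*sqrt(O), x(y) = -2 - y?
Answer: sqrt(1798 - 4205*I*sqrt(5))/29 ≈ 2.6001 - 2.15*I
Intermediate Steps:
g(O) = O**(3/2)
L(Y) = 2*Y/(-14 + Y) (L(Y) = (Y + Y)/(Y - 14) = (2*Y)/(-14 + Y) = 2*Y/(-14 + Y))
sqrt(L(217) + g(x(3))) = sqrt(2*217/(-14 + 217) + (-2 - 1*3)**(3/2)) = sqrt(2*217/203 + (-2 - 3)**(3/2)) = sqrt(2*217*(1/203) + (-5)**(3/2)) = sqrt(62/29 - 5*I*sqrt(5))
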